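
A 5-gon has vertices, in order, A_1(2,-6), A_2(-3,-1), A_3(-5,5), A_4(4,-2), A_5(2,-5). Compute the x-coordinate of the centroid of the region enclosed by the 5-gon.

Apply the shoelace formula. First the cross-terms c_i = x_i·y_{i+1} − x_{i+1}·y_i:
  -20, -20, -10, -16, -2  ⇒  2A = -68, A = -34.
Then Σ (x_i + x_{i+1})·c_i = 86, so x̄ = 86 / (6·(-34)) = -43/102.

-43/102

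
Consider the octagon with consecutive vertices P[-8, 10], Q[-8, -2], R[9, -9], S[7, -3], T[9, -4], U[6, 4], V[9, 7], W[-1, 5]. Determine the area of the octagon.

P→Q: (-8)(-2) − (-8)(10) = 96
Q→R: (-8)(-9) − (9)(-2) = 90
R→S: (9)(-3) − (7)(-9) = 36
S→T: (7)(-4) − (9)(-3) = -1
T→U: (9)(4) − (6)(-4) = 60
U→V: (6)(7) − (9)(4) = 6
V→W: (9)(5) − (-1)(7) = 52
W→P: (-1)(10) − (-8)(5) = 30
Σ = 369
Area = |Σ|/2 = 184.5.

184.5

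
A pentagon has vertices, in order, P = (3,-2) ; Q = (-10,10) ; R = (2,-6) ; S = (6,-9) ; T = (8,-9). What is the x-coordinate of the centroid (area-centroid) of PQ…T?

Apply the surveyor's formula. First the cross-terms c_i = x_i·y_{i+1} − x_{i+1}·y_i:
  10, 40, 18, 18, 11  ⇒  2A = 97, A = 48.5.
Then Σ (x_i + x_{i+1})·c_i = 127, so x̄ = 127 / (6·48.5) = 127/291.

127/291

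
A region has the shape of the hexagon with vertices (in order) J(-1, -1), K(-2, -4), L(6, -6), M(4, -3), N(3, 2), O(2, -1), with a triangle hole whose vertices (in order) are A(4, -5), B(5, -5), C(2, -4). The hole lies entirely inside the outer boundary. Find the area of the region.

Outer boundary:
Apply the shoelace formula: 2A = Σ (x_i·y_{i+1} − x_{i+1}·y_i), indices taken mod 6.
Cross-terms: 2, 36, 6, 17, -7, -3  ⇒  Σ = 51
Area = |Σ|/2 = 25.5.
Hole:
Σ = (5) + (-10) + (6) = 1
Area = |Σ|/2 = 0.5.
Net area = 25.5 − 0.5 = 25.

25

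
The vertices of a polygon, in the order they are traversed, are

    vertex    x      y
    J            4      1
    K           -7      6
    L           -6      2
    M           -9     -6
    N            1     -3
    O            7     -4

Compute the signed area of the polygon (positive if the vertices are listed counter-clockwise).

90

Apply the shoelace (surveyor's) formula: 2A = Σ (x_i·y_{i+1} − x_{i+1}·y_i), indices taken mod 6.
Σ = (31) + (22) + (54) + (33) + (17) + (23) = 180
Signed area = Σ/2 = 90 (positive ⇒ counter-clockwise traversal).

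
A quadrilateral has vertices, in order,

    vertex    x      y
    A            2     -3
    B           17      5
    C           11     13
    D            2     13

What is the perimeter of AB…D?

|AB| = √((15)² + (8)²) = √289 = 17
|BC| = √((-6)² + (8)²) = √100 = 10
|CD| = √((-9)² + (0)²) = √81 = 9
|DA| = √((0)² + (-16)²) = √256 = 16
Perimeter = 17 + 10 + 9 + 16 = 52.

52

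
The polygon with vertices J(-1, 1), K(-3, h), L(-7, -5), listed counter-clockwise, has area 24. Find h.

Write out the shoelace sum; only the two edges meeting at K involve h:
2·Area = [((-1)·h − (-3)·1) + ((-3)·(-5) − (-7)·h)] + -12
       = 6·h + 6 = 48
⇒ h = 7.

7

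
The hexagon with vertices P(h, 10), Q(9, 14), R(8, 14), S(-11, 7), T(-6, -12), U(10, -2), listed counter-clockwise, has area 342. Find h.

9

The doubled signed area Σ (x_i y_{i+1} − x_{i+1} y_i) is linear in h.
With h=0 it equals 540; the coefficient of h is 16 (from the two edges through P).
So 16·h + 540 = 2·342 = 684 ⇒ h = 9.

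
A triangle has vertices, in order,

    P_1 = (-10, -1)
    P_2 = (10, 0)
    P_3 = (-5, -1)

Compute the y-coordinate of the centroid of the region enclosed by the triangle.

Apply the shoelace formula. First the cross-terms c_i = x_i·y_{i+1} − x_{i+1}·y_i:
  10, -10, -5  ⇒  2A = -5, A = -2.5.
Then Σ (y_i + y_{i+1})·c_i = 10, so ȳ = 10 / (6·(-2.5)) = -2/3.

-2/3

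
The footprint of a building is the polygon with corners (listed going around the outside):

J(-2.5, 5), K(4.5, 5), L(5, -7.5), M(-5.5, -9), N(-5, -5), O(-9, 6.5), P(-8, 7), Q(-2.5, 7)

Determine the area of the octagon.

Cross-terms: -35, -58.75, -86.25, -17.5, -77.5, -11, -38.5, 5  ⇒  Σ = -319.5
Area = |Σ|/2 = 159.75.

159.75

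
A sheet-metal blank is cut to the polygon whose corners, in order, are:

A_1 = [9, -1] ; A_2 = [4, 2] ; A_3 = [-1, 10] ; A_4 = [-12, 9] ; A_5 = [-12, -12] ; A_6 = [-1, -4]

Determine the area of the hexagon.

250

Apply Gauss's area formula: 2A = Σ (x_i·y_{i+1} − x_{i+1}·y_i), indices taken mod 6.
Σ = (22) + (42) + (111) + (252) + (36) + (37) = 500
Area = |Σ|/2 = 250.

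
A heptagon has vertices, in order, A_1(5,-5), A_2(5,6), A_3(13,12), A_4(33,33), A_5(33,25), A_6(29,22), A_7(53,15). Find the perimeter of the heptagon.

|A_1A_2| = √((0)² + (11)²) = √121 = 11
|A_2A_3| = √((8)² + (6)²) = √100 = 10
|A_3A_4| = √((20)² + (21)²) = √841 = 29
|A_4A_5| = √((0)² + (-8)²) = √64 = 8
|A_5A_6| = √((-4)² + (-3)²) = √25 = 5
|A_6A_7| = √((24)² + (-7)²) = √625 = 25
|A_7A_1| = √((-48)² + (-20)²) = √2704 = 52
Perimeter = 11 + 10 + 29 + 8 + 5 + 25 + 52 = 140.

140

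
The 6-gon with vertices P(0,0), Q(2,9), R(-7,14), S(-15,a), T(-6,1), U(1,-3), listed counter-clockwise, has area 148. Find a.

7

The doubled signed area Σ (x_i y_{i+1} − x_{i+1} y_i) is linear in a.
With a=0 it equals 303; the coefficient of a is -1 (from the two edges through S).
So -1·a + 303 = 2·148 = 296 ⇒ a = 7.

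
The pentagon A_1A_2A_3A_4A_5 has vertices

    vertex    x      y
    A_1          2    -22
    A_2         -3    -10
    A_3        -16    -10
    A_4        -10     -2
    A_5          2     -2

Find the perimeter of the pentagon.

|A_1A_2| = √((-5)² + (12)²) = √169 = 13
|A_2A_3| = √((-13)² + (0)²) = √169 = 13
|A_3A_4| = √((6)² + (8)²) = √100 = 10
|A_4A_5| = √((12)² + (0)²) = √144 = 12
|A_5A_1| = √((0)² + (-20)²) = √400 = 20
Perimeter = 13 + 13 + 10 + 12 + 20 = 68.

68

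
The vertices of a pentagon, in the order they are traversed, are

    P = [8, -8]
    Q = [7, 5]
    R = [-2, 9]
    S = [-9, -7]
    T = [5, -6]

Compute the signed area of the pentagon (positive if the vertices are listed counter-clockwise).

180.5

Σ = (96) + (73) + (95) + (89) + (8) = 361
Signed area = Σ/2 = 180.5 (positive ⇒ counter-clockwise traversal).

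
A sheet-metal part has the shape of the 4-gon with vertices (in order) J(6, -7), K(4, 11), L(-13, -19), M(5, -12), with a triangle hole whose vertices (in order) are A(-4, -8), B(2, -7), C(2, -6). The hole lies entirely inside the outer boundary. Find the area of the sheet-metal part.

221.5

Outer boundary:
Apply the shoelace (surveyor's) formula: 2A = Σ (x_i·y_{i+1} − x_{i+1}·y_i), indices taken mod 4.
Cross-terms: 94, 67, 251, 37  ⇒  Σ = 449
Area = |Σ|/2 = 224.5.
Hole:
Apply the shoelace (surveyor's) formula: 2A = Σ (x_i·y_{i+1} − x_{i+1}·y_i), indices taken mod 3.
Σ = (44) + (2) + (-40) = 6
Area = |Σ|/2 = 3.
Net area = 224.5 − 3 = 221.5.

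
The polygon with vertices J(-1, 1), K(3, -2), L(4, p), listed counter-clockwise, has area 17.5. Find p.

6

Write out the shoelace sum; only the two edges meeting at L involve p:
2·Area = [(3·p − 4·(-2)) + (4·1 − (-1)·p)] + -1
       = 4·p + 11 = 35
⇒ p = 6.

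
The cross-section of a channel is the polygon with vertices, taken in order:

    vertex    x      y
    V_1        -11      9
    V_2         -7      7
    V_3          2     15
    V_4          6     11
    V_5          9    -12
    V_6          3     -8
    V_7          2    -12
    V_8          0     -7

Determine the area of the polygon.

259.5

Apply the surveyor's formula: 2A = Σ (x_i·y_{i+1} − x_{i+1}·y_i), indices taken mod 8.
Σ = (-14) + (-119) + (-68) + (-171) + (-36) + (-20) + (-14) + (-77) = -519
Area = |Σ|/2 = 259.5.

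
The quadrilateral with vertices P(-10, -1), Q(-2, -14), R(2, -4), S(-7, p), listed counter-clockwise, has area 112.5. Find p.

6

Write out the shoelace sum; only the two edges meeting at S involve p:
2·Area = [(2·p − (-7)·(-4)) + ((-7)·(-1) − (-10)·p)] + 174
       = 12·p + 153 = 225
⇒ p = 6.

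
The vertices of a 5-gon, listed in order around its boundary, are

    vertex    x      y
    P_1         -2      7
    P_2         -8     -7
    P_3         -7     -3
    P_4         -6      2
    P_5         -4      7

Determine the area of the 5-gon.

17.5

Apply the surveyor's formula: 2A = Σ (x_i·y_{i+1} − x_{i+1}·y_i), indices taken mod 5.
Σ = (70) + (-25) + (-32) + (-34) + (-14) = -35
Area = |Σ|/2 = 17.5.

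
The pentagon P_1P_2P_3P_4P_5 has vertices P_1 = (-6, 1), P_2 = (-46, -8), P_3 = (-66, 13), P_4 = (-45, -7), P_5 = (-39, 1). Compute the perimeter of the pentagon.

|P_1P_2| = √((-40)² + (-9)²) = √1681 = 41
|P_2P_3| = √((-20)² + (21)²) = √841 = 29
|P_3P_4| = √((21)² + (-20)²) = √841 = 29
|P_4P_5| = √((6)² + (8)²) = √100 = 10
|P_5P_1| = √((33)² + (0)²) = √1089 = 33
Perimeter = 41 + 29 + 29 + 10 + 33 = 142.

142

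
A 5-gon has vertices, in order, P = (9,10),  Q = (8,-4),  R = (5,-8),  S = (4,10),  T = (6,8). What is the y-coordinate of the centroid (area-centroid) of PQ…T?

362/177

Apply the shoelace (surveyor's) formula. First the cross-terms c_i = x_i·y_{i+1} − x_{i+1}·y_i:
  -116, -44, 82, -28, -12  ⇒  2A = -118, A = -59.
Then Σ (y_i + y_{i+1})·c_i = -724, so ȳ = -724 / (6·(-59)) = 362/177.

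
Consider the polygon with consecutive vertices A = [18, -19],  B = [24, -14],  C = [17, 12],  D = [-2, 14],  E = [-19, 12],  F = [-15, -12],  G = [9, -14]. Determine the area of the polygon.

Apply Gauss's area formula: 2A = Σ (x_i·y_{i+1} − x_{i+1}·y_i), indices taken mod 7.
Cross-terms: 204, 526, 262, 242, 408, 318, 81  ⇒  Σ = 2041
Area = |Σ|/2 = 1020.5.

1020.5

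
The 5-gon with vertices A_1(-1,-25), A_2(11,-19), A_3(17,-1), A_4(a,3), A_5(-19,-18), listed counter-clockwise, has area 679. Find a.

-11

Write out the shoelace sum; only the two edges meeting at A_4 involve a:
2·Area = [(17·3 − a·(-1)) + (a·(-18) − (-19)·3)] + 1063
       = -17·a + 1171 = 1358
⇒ a = -11.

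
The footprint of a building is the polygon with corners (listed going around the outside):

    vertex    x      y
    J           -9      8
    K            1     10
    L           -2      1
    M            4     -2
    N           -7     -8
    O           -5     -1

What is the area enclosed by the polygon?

102.5

Apply the surveyor's formula: 2A = Σ (x_i·y_{i+1} − x_{i+1}·y_i), indices taken mod 6.
Σ = (-98) + (21) + (0) + (-46) + (-33) + (-49) = -205
Area = |Σ|/2 = 102.5.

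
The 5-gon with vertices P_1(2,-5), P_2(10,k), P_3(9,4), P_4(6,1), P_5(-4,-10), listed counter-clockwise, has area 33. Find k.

The doubled signed area Σ (x_i y_{i+1} − x_{i+1} y_i) is linear in k.
With k=0 it equals 59; the coefficient of k is -7 (from the two edges through P_2).
So -7·k + 59 = 2·33 = 66 ⇒ k = -1.

-1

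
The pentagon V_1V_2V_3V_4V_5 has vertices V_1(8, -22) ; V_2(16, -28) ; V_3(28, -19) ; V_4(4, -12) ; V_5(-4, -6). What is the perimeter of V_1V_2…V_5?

80

|V_1V_2| = √((8)² + (-6)²) = √100 = 10
|V_2V_3| = √((12)² + (9)²) = √225 = 15
|V_3V_4| = √((-24)² + (7)²) = √625 = 25
|V_4V_5| = √((-8)² + (6)²) = √100 = 10
|V_5V_1| = √((12)² + (-16)²) = √400 = 20
Perimeter = 10 + 15 + 25 + 10 + 20 = 80.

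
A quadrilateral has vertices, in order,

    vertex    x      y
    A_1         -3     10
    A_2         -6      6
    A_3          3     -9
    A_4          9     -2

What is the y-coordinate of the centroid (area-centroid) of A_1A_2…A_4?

Apply the surveyor's formula. First the cross-terms c_i = x_i·y_{i+1} − x_{i+1}·y_i:
  42, 36, 75, 84  ⇒  2A = 237, A = 118.5.
Then Σ (y_i + y_{i+1})·c_i = 411, so ȳ = 411 / (6·118.5) = 137/237.

137/237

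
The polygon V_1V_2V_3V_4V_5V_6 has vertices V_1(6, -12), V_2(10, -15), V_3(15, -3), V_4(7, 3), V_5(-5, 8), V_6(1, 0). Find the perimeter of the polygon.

64

|V_1V_2| = √((4)² + (-3)²) = √25 = 5
|V_2V_3| = √((5)² + (12)²) = √169 = 13
|V_3V_4| = √((-8)² + (6)²) = √100 = 10
|V_4V_5| = √((-12)² + (5)²) = √169 = 13
|V_5V_6| = √((6)² + (-8)²) = √100 = 10
|V_6V_1| = √((5)² + (-12)²) = √169 = 13
Perimeter = 5 + 13 + 10 + 13 + 10 + 13 = 64.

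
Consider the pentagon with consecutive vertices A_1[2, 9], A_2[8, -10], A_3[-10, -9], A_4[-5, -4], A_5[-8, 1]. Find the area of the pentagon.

190

Apply Gauss's area formula: 2A = Σ (x_i·y_{i+1} − x_{i+1}·y_i), indices taken mod 5.
Σ = (-92) + (-172) + (-5) + (-37) + (-74) = -380
Area = |Σ|/2 = 190.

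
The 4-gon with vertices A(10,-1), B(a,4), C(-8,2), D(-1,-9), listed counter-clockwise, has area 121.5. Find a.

Write out the shoelace sum; only the two edges meeting at B involve a:
2·Area = [(10·4 − a·(-1)) + (a·2 − (-8)·4)] + 165
       = 3·a + 237 = 243
⇒ a = 2.

2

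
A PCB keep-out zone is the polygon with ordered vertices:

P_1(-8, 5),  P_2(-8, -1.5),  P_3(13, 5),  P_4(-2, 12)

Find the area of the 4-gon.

141.75

Apply the shoelace formula: 2A = Σ (x_i·y_{i+1} − x_{i+1}·y_i), indices taken mod 4.
Σ = (52) + (-20.5) + (166) + (86) = 283.5
Area = |Σ|/2 = 141.75.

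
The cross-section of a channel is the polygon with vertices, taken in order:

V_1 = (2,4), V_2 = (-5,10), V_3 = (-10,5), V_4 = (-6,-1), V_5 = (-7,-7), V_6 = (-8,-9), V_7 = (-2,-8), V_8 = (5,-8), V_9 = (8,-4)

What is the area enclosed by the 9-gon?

191.5

Apply the surveyor's formula: 2A = Σ (x_i·y_{i+1} − x_{i+1}·y_i), indices taken mod 9.
Σ = (40) + (75) + (40) + (35) + (7) + (46) + (56) + (44) + (40) = 383
Area = |Σ|/2 = 191.5.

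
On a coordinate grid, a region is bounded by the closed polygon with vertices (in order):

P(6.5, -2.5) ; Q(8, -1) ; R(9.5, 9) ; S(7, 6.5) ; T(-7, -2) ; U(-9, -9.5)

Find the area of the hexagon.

129

Cross-terms: 13.5, 81.5, -1.25, 31.5, 48.5, 84.25  ⇒  Σ = 258
Area = |Σ|/2 = 129.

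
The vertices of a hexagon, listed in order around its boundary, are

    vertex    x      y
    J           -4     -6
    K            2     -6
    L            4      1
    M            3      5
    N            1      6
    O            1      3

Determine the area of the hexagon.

Σ = (36) + (26) + (17) + (13) + (-3) + (6) = 95
Area = |Σ|/2 = 47.5.

47.5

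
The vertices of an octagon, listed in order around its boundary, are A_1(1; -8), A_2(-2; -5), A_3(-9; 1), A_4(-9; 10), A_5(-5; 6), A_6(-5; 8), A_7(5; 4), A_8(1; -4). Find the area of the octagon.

Apply the surveyor's formula: 2A = Σ (x_i·y_{i+1} − x_{i+1}·y_i), indices taken mod 8.
A_1→A_2: (1)(-5) − (-2)(-8) = -21
A_2→A_3: (-2)(1) − (-9)(-5) = -47
A_3→A_4: (-9)(10) − (-9)(1) = -81
A_4→A_5: (-9)(6) − (-5)(10) = -4
A_5→A_6: (-5)(8) − (-5)(6) = -10
A_6→A_7: (-5)(4) − (5)(8) = -60
A_7→A_8: (5)(-4) − (1)(4) = -24
A_8→A_1: (1)(-8) − (1)(-4) = -4
Σ = -251
Area = |Σ|/2 = 125.5.

125.5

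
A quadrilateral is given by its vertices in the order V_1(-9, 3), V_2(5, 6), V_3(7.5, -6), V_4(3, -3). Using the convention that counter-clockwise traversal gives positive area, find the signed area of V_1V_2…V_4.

-83.25

Apply the surveyor's formula: 2A = Σ (x_i·y_{i+1} − x_{i+1}·y_i), indices taken mod 4.
Cross-terms: -69, -75, -4.5, -18  ⇒  Σ = -166.5
Signed area = Σ/2 = -83.25 (negative ⇒ clockwise traversal).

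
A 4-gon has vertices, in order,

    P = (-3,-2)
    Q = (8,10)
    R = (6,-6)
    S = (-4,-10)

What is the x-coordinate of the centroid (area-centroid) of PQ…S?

Apply Gauss's area formula. First the cross-terms c_i = x_i·y_{i+1} − x_{i+1}·y_i:
  -14, -108, -84, -22  ⇒  2A = -228, A = -114.
Then Σ (x_i + x_{i+1})·c_i = -1596, so x̄ = -1596 / (6·(-114)) = 7/3.

7/3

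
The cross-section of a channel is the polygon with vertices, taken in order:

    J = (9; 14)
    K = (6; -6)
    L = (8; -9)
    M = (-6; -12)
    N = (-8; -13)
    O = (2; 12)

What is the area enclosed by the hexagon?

Apply the shoelace formula: 2A = Σ (x_i·y_{i+1} − x_{i+1}·y_i), indices taken mod 6.
J→K: (9)(-6) − (6)(14) = -138
K→L: (6)(-9) − (8)(-6) = -6
L→M: (8)(-12) − (-6)(-9) = -150
M→N: (-6)(-13) − (-8)(-12) = -18
N→O: (-8)(12) − (2)(-13) = -70
O→J: (2)(14) − (9)(12) = -80
Σ = -462
Area = |Σ|/2 = 231.

231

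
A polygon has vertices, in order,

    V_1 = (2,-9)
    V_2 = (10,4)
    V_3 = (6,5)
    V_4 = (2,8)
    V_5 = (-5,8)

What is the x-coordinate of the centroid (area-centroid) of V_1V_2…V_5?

547/247

Apply the shoelace (surveyor's) formula. First the cross-terms c_i = x_i·y_{i+1} − x_{i+1}·y_i:
  98, 26, 38, 56, 29  ⇒  2A = 247, A = 123.5.
Then Σ (x_i + x_{i+1})·c_i = 1641, so x̄ = 1641 / (6·123.5) = 547/247.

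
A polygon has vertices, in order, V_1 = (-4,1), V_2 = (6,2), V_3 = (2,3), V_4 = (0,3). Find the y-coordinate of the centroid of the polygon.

56/27

Apply the surveyor's formula. First the cross-terms c_i = x_i·y_{i+1} − x_{i+1}·y_i:
  -14, 14, 6, 12  ⇒  2A = 18, A = 9.
Then Σ (y_i + y_{i+1})·c_i = 112, so ȳ = 112 / (6·9) = 56/27.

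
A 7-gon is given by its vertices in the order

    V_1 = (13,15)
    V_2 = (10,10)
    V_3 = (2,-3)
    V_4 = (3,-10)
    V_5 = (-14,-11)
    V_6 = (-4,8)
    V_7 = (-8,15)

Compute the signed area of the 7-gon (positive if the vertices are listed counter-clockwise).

-360.5

Apply the shoelace (surveyor's) formula: 2A = Σ (x_i·y_{i+1} − x_{i+1}·y_i), indices taken mod 7.
Σ = (-20) + (-50) + (-11) + (-173) + (-156) + (4) + (-315) = -721
Signed area = Σ/2 = -360.5 (negative ⇒ clockwise traversal).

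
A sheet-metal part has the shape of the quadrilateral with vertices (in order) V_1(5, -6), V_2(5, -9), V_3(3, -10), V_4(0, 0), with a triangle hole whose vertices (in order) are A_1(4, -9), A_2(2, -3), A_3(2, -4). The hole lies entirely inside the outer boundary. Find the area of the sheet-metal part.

18

Outer boundary:
Cross-terms: -15, -23, 0, 0  ⇒  Σ = -38
Area = |Σ|/2 = 19.
Hole:
Cross-terms: 6, -2, -2  ⇒  Σ = 2
Area = |Σ|/2 = 1.
Net area = 19 − 1 = 18.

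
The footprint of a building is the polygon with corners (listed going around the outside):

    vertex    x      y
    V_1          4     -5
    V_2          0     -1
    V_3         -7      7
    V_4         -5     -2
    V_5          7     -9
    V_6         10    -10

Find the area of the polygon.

V_1→V_2: (4)(-1) − (0)(-5) = -4
V_2→V_3: (0)(7) − (-7)(-1) = -7
V_3→V_4: (-7)(-2) − (-5)(7) = 49
V_4→V_5: (-5)(-9) − (7)(-2) = 59
V_5→V_6: (7)(-10) − (10)(-9) = 20
V_6→V_1: (10)(-5) − (4)(-10) = -10
Σ = 107
Area = |Σ|/2 = 53.5.

53.5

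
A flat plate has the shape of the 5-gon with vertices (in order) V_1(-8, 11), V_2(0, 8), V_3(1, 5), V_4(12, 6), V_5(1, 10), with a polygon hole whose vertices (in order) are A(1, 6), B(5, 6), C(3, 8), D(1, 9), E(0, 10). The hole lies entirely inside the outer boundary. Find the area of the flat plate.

Outer boundary:
Apply Gauss's area formula: 2A = Σ (x_i·y_{i+1} − x_{i+1}·y_i), indices taken mod 5.
Σ = (-64) + (-8) + (-54) + (114) + (91) = 79
Area = |Σ|/2 = 39.5.
Hole:
Σ = (-24) + (22) + (19) + (10) + (-10) = 17
Area = |Σ|/2 = 8.5.
Net area = 39.5 − 8.5 = 31.

31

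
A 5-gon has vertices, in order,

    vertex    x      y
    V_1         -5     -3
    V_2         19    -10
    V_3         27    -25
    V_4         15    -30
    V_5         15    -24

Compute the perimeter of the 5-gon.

|V_1V_2| = √((24)² + (-7)²) = √625 = 25
|V_2V_3| = √((8)² + (-15)²) = √289 = 17
|V_3V_4| = √((-12)² + (-5)²) = √169 = 13
|V_4V_5| = √((0)² + (6)²) = √36 = 6
|V_5V_1| = √((-20)² + (21)²) = √841 = 29
Perimeter = 25 + 17 + 13 + 6 + 29 = 90.

90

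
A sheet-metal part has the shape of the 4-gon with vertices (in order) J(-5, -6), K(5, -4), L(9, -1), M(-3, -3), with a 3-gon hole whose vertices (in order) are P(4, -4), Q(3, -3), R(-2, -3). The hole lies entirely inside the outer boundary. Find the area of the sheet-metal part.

24.5

Outer boundary:
Σ = (50) + (31) + (-30) + (3) = 54
Area = |Σ|/2 = 27.
Hole:
Apply the shoelace formula: 2A = Σ (x_i·y_{i+1} − x_{i+1}·y_i), indices taken mod 3.
Σ = (0) + (-15) + (20) = 5
Area = |Σ|/2 = 2.5.
Net area = 27 − 2.5 = 24.5.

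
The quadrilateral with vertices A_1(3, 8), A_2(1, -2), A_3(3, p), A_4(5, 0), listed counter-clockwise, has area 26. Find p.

-5

The doubled signed area Σ (x_i y_{i+1} − x_{i+1} y_i) is linear in p.
With p=0 it equals 32; the coefficient of p is -4 (from the two edges through A_3).
So -4·p + 32 = 2·26 = 52 ⇒ p = -5.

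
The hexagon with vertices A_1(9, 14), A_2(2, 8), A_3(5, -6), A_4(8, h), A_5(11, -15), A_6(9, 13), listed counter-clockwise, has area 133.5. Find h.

The doubled signed area Σ (x_i y_{i+1} − x_{i+1} y_i) is linear in h.
With h=0 it equals 207; the coefficient of h is -6 (from the two edges through A_4).
So -6·h + 207 = 2·133.5 = 267 ⇒ h = -10.

-10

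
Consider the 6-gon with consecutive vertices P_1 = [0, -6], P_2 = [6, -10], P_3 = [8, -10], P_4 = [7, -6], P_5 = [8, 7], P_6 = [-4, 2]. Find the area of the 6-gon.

Σ = (36) + (20) + (22) + (97) + (44) + (24) = 243
Area = |Σ|/2 = 121.5.

121.5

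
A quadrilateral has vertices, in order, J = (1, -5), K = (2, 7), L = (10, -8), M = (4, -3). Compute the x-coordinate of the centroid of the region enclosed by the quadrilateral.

Apply Gauss's area formula. First the cross-terms c_i = x_i·y_{i+1} − x_{i+1}·y_i:
  17, -86, 2, -17  ⇒  2A = -84, A = -42.
Then Σ (x_i + x_{i+1})·c_i = -1038, so x̄ = -1038 / (6·(-42)) = 173/42.

173/42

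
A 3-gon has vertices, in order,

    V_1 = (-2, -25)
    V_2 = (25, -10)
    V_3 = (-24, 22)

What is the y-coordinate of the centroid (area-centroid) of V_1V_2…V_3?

Apply the shoelace formula. First the cross-terms c_i = x_i·y_{i+1} − x_{i+1}·y_i:
  645, 310, 644  ⇒  2A = 1599, A = 799.5.
Then Σ (y_i + y_{i+1})·c_i = -20787, so ȳ = -20787 / (6·799.5) = -13/3.

-13/3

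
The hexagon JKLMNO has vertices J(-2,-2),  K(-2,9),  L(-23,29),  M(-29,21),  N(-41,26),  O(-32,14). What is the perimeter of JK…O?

112

|JK| = √((0)² + (11)²) = √121 = 11
|KL| = √((-21)² + (20)²) = √841 = 29
|LM| = √((-6)² + (-8)²) = √100 = 10
|MN| = √((-12)² + (5)²) = √169 = 13
|NO| = √((9)² + (-12)²) = √225 = 15
|OJ| = √((30)² + (-16)²) = √1156 = 34
Perimeter = 11 + 29 + 10 + 13 + 15 + 34 = 112.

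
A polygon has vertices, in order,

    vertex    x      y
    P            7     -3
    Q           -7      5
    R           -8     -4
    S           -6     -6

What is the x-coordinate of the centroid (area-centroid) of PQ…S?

Apply the surveyor's formula. First the cross-terms c_i = x_i·y_{i+1} − x_{i+1}·y_i:
  14, 68, 24, 60  ⇒  2A = 166, A = 83.
Then Σ (x_i + x_{i+1})·c_i = -1296, so x̄ = -1296 / (6·83) = -216/83.

-216/83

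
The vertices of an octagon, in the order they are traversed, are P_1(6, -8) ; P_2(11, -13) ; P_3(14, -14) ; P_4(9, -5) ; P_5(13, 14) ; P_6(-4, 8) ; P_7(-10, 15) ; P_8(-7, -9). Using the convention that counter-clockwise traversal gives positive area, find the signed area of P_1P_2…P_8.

385

Apply the shoelace formula: 2A = Σ (x_i·y_{i+1} − x_{i+1}·y_i), indices taken mod 8.
Cross-terms: 10, 28, 56, 191, 160, 20, 195, 110  ⇒  Σ = 770
Signed area = Σ/2 = 385 (positive ⇒ counter-clockwise traversal).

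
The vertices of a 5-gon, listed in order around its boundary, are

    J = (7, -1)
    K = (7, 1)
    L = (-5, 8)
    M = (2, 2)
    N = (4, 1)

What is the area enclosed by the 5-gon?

16

Σ = (14) + (61) + (-26) + (-6) + (-11) = 32
Area = |Σ|/2 = 16.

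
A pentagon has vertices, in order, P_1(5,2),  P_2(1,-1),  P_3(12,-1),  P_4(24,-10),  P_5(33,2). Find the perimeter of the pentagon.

74

|P_1P_2| = √((-4)² + (-3)²) = √25 = 5
|P_2P_3| = √((11)² + (0)²) = √121 = 11
|P_3P_4| = √((12)² + (-9)²) = √225 = 15
|P_4P_5| = √((9)² + (12)²) = √225 = 15
|P_5P_1| = √((-28)² + (0)²) = √784 = 28
Perimeter = 5 + 11 + 15 + 15 + 28 = 74.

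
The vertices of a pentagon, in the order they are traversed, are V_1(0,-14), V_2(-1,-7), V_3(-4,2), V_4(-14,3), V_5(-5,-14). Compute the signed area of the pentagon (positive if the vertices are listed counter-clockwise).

Σ = (-14) + (-30) + (16) + (211) + (70) = 253
Signed area = Σ/2 = 126.5 (positive ⇒ counter-clockwise traversal).

126.5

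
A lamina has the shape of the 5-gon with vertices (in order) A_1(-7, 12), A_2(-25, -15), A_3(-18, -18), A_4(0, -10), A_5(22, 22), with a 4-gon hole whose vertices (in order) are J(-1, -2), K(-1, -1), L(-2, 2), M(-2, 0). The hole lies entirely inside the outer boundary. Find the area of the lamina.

Outer boundary:
Σ = (405) + (180) + (180) + (220) + (418) = 1403
Area = |Σ|/2 = 701.5.
Hole:
Apply the shoelace formula: 2A = Σ (x_i·y_{i+1} − x_{i+1}·y_i), indices taken mod 4.
Σ = (-1) + (-4) + (4) + (4) = 3
Area = |Σ|/2 = 1.5.
Net area = 701.5 − 1.5 = 700.

700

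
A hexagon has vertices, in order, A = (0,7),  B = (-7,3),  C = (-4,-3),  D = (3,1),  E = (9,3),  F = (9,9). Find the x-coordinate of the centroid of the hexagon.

23/17

Apply the shoelace (surveyor's) formula. First the cross-terms c_i = x_i·y_{i+1} − x_{i+1}·y_i:
  49, 33, 5, 0, 54, 63  ⇒  2A = 204, A = 102.
Then Σ (x_i + x_{i+1})·c_i = 828, so x̄ = 828 / (6·102) = 23/17.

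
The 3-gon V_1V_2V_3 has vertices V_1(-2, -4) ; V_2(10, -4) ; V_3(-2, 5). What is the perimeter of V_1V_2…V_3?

36

|V_1V_2| = √((12)² + (0)²) = √144 = 12
|V_2V_3| = √((-12)² + (9)²) = √225 = 15
|V_3V_1| = √((0)² + (-9)²) = √81 = 9
Perimeter = 12 + 15 + 9 = 36.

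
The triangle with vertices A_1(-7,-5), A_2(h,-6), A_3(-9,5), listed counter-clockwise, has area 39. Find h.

1

The doubled signed area Σ (x_i y_{i+1} − x_{i+1} y_i) is linear in h.
With h=0 it equals 68; the coefficient of h is 10 (from the two edges through A_2).
So 10·h + 68 = 2·39 = 78 ⇒ h = 1.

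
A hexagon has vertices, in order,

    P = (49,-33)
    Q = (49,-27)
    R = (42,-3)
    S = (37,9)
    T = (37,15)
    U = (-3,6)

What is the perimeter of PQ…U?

156

|PQ| = √((0)² + (6)²) = √36 = 6
|QR| = √((-7)² + (24)²) = √625 = 25
|RS| = √((-5)² + (12)²) = √169 = 13
|ST| = √((0)² + (6)²) = √36 = 6
|TU| = √((-40)² + (-9)²) = √1681 = 41
|UP| = √((52)² + (-39)²) = √4225 = 65
Perimeter = 6 + 25 + 13 + 6 + 41 + 65 = 156.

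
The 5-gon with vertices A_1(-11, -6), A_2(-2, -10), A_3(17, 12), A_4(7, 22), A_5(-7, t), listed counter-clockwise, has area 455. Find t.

Write out the shoelace sum; only the two edges meeting at A_5 involve t:
2·Area = [(7·t − (-7)·22) + ((-7)·(-6) − (-11)·t)] + 534
       = 18·t + 730 = 910
⇒ t = 10.

10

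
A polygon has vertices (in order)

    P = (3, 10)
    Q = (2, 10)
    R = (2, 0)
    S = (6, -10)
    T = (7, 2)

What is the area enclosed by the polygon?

P→Q: (3)(10) − (2)(10) = 10
Q→R: (2)(0) − (2)(10) = -20
R→S: (2)(-10) − (6)(0) = -20
S→T: (6)(2) − (7)(-10) = 82
T→P: (7)(10) − (3)(2) = 64
Σ = 116
Area = |Σ|/2 = 58.

58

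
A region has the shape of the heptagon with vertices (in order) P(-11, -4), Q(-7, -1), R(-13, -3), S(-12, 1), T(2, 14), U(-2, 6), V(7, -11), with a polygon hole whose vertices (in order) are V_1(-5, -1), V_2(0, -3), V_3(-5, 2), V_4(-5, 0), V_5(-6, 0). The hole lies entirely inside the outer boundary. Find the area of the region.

170.5

Outer boundary:
P→Q: (-11)(-1) − (-7)(-4) = -17
Q→R: (-7)(-3) − (-13)(-1) = 8
R→S: (-13)(1) − (-12)(-3) = -49
S→T: (-12)(14) − (2)(1) = -170
T→U: (2)(6) − (-2)(14) = 40
U→V: (-2)(-11) − (7)(6) = -20
V→P: (7)(-4) − (-11)(-11) = -149
Σ = -357
Area = |Σ|/2 = 178.5.
Hole:
Σ = (15) + (-15) + (10) + (0) + (6) = 16
Area = |Σ|/2 = 8.
Net area = 178.5 − 8 = 170.5.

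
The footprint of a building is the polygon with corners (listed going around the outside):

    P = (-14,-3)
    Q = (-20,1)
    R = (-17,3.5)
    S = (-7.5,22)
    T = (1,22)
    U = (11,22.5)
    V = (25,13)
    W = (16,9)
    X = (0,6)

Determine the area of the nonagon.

Cross-terms: -74, -53, -347.75, -187, -219.5, -419.5, 17, 96, 84  ⇒  Σ = -1103.75
Area = |Σ|/2 = 551.875.

551.875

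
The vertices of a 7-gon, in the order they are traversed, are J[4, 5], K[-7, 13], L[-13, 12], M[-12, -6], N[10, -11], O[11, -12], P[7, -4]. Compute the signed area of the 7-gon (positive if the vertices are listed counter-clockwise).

Σ = (87) + (85) + (222) + (192) + (1) + (40) + (51) = 678
Signed area = Σ/2 = 339 (positive ⇒ counter-clockwise traversal).

339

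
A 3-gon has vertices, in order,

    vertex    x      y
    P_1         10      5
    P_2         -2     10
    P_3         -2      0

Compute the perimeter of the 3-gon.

|P_1P_2| = √((-12)² + (5)²) = √169 = 13
|P_2P_3| = √((0)² + (-10)²) = √100 = 10
|P_3P_1| = √((12)² + (5)²) = √169 = 13
Perimeter = 13 + 10 + 13 = 36.

36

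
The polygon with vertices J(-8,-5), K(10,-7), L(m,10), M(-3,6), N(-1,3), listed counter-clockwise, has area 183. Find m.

The doubled signed area Σ (x_i y_{i+1} − x_{i+1} y_i) is linear in m.
With m=0 it equals 262; the coefficient of m is 13 (from the two edges through L).
So 13·m + 262 = 2·183 = 366 ⇒ m = 8.

8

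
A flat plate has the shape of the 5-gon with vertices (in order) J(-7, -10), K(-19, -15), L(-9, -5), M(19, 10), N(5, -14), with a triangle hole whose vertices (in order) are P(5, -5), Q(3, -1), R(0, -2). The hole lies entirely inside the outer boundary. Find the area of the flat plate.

285

Outer boundary:
Apply the shoelace formula: 2A = Σ (x_i·y_{i+1} − x_{i+1}·y_i), indices taken mod 5.
Cross-terms: -85, -40, 5, -316, -148  ⇒  Σ = -584
Area = |Σ|/2 = 292.
Hole:
Apply the shoelace (surveyor's) formula: 2A = Σ (x_i·y_{i+1} − x_{i+1}·y_i), indices taken mod 3.
P→Q: (5)(-1) − (3)(-5) = 10
Q→R: (3)(-2) − (0)(-1) = -6
R→P: (0)(-5) − (5)(-2) = 10
Σ = 14
Area = |Σ|/2 = 7.
Net area = 292 − 7 = 285.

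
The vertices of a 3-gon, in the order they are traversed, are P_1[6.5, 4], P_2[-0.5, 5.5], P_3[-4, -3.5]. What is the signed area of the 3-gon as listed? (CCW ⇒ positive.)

Cross-terms: 37.75, 23.75, 6.75  ⇒  Σ = 68.25
Signed area = Σ/2 = 34.125 (positive ⇒ counter-clockwise traversal).

34.125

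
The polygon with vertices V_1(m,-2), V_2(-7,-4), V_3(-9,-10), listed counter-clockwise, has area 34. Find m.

Write out the shoelace sum; only the two edges meeting at V_1 involve m:
2·Area = [((-9)·(-2) − m·(-10)) + (m·(-4) − (-7)·(-2))] + 34
       = 6·m + 38 = 68
⇒ m = 5.

5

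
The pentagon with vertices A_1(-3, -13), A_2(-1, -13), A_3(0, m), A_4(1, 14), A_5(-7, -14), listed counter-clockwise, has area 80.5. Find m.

The doubled signed area Σ (x_i y_{i+1} − x_{i+1} y_i) is linear in m.
With m=0 it equals 159; the coefficient of m is -2 (from the two edges through A_3).
So -2·m + 159 = 2·80.5 = 161 ⇒ m = -1.

-1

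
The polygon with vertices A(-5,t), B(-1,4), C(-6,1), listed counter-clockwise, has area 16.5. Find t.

-5

The doubled signed area Σ (x_i y_{i+1} − x_{i+1} y_i) is linear in t.
With t=0 it equals 8; the coefficient of t is -5 (from the two edges through A).
So -5·t + 8 = 2·16.5 = 33 ⇒ t = -5.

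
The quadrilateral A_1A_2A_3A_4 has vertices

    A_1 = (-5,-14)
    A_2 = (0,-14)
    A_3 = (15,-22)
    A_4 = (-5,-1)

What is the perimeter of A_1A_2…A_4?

|A_1A_2| = √((5)² + (0)²) = √25 = 5
|A_2A_3| = √((15)² + (-8)²) = √289 = 17
|A_3A_4| = √((-20)² + (21)²) = √841 = 29
|A_4A_1| = √((0)² + (-13)²) = √169 = 13
Perimeter = 5 + 17 + 29 + 13 = 64.

64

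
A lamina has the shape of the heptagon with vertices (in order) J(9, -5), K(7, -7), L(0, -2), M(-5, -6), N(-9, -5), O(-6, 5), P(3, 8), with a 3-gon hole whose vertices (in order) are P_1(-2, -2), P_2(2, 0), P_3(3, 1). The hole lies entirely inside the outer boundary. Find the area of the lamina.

Outer boundary:
Apply Gauss's area formula: 2A = Σ (x_i·y_{i+1} − x_{i+1}·y_i), indices taken mod 7.
Σ = (-28) + (-14) + (-10) + (-29) + (-75) + (-63) + (-87) = -306
Area = |Σ|/2 = 153.
Hole:
Apply Gauss's area formula: 2A = Σ (x_i·y_{i+1} − x_{i+1}·y_i), indices taken mod 3.
Σ = (4) + (2) + (-4) = 2
Area = |Σ|/2 = 1.
Net area = 153 − 1 = 152.

152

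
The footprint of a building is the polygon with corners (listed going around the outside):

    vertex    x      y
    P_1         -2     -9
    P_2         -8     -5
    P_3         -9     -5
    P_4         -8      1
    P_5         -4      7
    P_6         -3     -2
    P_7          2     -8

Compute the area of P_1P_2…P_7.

Apply the surveyor's formula: 2A = Σ (x_i·y_{i+1} − x_{i+1}·y_i), indices taken mod 7.
P_1→P_2: (-2)(-5) − (-8)(-9) = -62
P_2→P_3: (-8)(-5) − (-9)(-5) = -5
P_3→P_4: (-9)(1) − (-8)(-5) = -49
P_4→P_5: (-8)(7) − (-4)(1) = -52
P_5→P_6: (-4)(-2) − (-3)(7) = 29
P_6→P_7: (-3)(-8) − (2)(-2) = 28
P_7→P_1: (2)(-9) − (-2)(-8) = -34
Σ = -145
Area = |Σ|/2 = 72.5.

72.5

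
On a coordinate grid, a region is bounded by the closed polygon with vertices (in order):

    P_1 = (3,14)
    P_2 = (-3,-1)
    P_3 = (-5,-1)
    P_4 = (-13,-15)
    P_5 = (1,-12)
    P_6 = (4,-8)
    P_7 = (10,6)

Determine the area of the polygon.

Apply the shoelace formula: 2A = Σ (x_i·y_{i+1} − x_{i+1}·y_i), indices taken mod 7.
Cross-terms: 39, -2, 62, 171, 40, 104, 122  ⇒  Σ = 536
Area = |Σ|/2 = 268.

268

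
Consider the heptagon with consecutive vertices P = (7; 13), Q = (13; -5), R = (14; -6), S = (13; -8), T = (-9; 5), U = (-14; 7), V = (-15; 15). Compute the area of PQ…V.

Apply the shoelace (surveyor's) formula: 2A = Σ (x_i·y_{i+1} − x_{i+1}·y_i), indices taken mod 7.
P→Q: (7)(-5) − (13)(13) = -204
Q→R: (13)(-6) − (14)(-5) = -8
R→S: (14)(-8) − (13)(-6) = -34
S→T: (13)(5) − (-9)(-8) = -7
T→U: (-9)(7) − (-14)(5) = 7
U→V: (-14)(15) − (-15)(7) = -105
V→P: (-15)(13) − (7)(15) = -300
Σ = -651
Area = |Σ|/2 = 325.5.

325.5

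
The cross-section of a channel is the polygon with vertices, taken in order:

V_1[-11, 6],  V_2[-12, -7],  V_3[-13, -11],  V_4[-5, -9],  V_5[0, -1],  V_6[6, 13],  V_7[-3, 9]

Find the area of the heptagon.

Σ = (149) + (41) + (62) + (5) + (6) + (93) + (81) = 437
Area = |Σ|/2 = 218.5.

218.5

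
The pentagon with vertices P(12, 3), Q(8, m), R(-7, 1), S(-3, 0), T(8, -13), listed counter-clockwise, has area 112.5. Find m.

1

The doubled signed area Σ (x_i y_{i+1} − x_{i+1} y_i) is linear in m.
With m=0 it equals 206; the coefficient of m is 19 (from the two edges through Q).
So 19·m + 206 = 2·112.5 = 225 ⇒ m = 1.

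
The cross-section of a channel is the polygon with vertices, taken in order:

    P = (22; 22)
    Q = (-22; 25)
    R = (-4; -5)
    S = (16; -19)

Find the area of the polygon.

1085

Σ = (1034) + (210) + (156) + (770) = 2170
Area = |Σ|/2 = 1085.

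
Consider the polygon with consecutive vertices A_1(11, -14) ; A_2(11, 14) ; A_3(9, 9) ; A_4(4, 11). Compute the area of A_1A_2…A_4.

A_1→A_2: (11)(14) − (11)(-14) = 308
A_2→A_3: (11)(9) − (9)(14) = -27
A_3→A_4: (9)(11) − (4)(9) = 63
A_4→A_1: (4)(-14) − (11)(11) = -177
Σ = 167
Area = |Σ|/2 = 83.5.

83.5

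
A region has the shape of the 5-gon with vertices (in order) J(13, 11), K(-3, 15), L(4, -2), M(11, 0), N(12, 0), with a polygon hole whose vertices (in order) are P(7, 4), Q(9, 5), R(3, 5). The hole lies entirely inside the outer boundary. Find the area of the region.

Outer boundary:
Apply Gauss's area formula: 2A = Σ (x_i·y_{i+1} − x_{i+1}·y_i), indices taken mod 5.
Σ = (228) + (-54) + (22) + (0) + (132) = 328
Area = |Σ|/2 = 164.
Hole:
Apply Gauss's area formula: 2A = Σ (x_i·y_{i+1} − x_{i+1}·y_i), indices taken mod 3.
Σ = (-1) + (30) + (-23) = 6
Area = |Σ|/2 = 3.
Net area = 164 − 3 = 161.

161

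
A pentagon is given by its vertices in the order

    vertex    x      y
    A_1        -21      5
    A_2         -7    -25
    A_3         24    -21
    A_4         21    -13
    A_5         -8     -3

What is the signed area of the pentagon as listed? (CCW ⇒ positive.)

583

Σ = (560) + (747) + (129) + (-167) + (-103) = 1166
Signed area = Σ/2 = 583 (positive ⇒ counter-clockwise traversal).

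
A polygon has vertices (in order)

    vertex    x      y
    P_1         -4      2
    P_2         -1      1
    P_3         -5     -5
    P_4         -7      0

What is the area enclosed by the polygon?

P_1→P_2: (-4)(1) − (-1)(2) = -2
P_2→P_3: (-1)(-5) − (-5)(1) = 10
P_3→P_4: (-5)(0) − (-7)(-5) = -35
P_4→P_1: (-7)(2) − (-4)(0) = -14
Σ = -41
Area = |Σ|/2 = 20.5.

20.5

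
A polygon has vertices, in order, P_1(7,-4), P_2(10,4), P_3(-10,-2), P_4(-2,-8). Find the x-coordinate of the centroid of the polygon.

47/57

Apply the shoelace formula. First the cross-terms c_i = x_i·y_{i+1} − x_{i+1}·y_i:
  68, 20, 76, 64  ⇒  2A = 228, A = 114.
Then Σ (x_i + x_{i+1})·c_i = 564, so x̄ = 564 / (6·114) = 47/57.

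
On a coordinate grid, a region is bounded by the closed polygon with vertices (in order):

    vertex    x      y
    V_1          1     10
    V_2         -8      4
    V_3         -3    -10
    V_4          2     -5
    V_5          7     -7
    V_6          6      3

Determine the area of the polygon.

176

Apply the shoelace (surveyor's) formula: 2A = Σ (x_i·y_{i+1} − x_{i+1}·y_i), indices taken mod 6.
Σ = (84) + (92) + (35) + (21) + (63) + (57) = 352
Area = |Σ|/2 = 176.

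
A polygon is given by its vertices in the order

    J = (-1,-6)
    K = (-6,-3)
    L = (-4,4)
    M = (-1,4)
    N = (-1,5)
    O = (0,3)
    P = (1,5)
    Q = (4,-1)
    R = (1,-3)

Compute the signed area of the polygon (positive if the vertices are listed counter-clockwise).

-64.5

Σ = (-33) + (-36) + (-12) + (-1) + (-3) + (-3) + (-21) + (-11) + (-9) = -129
Signed area = Σ/2 = -64.5 (negative ⇒ clockwise traversal).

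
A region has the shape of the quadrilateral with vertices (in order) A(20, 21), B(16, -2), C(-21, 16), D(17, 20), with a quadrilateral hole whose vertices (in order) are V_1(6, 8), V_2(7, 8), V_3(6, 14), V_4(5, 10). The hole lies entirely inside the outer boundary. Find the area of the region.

Outer boundary:
Apply the shoelace (surveyor's) formula: 2A = Σ (x_i·y_{i+1} − x_{i+1}·y_i), indices taken mod 4.
Cross-terms: -376, 214, -692, -43  ⇒  Σ = -897
Area = |Σ|/2 = 448.5.
Hole:
Apply the surveyor's formula: 2A = Σ (x_i·y_{i+1} − x_{i+1}·y_i), indices taken mod 4.
Cross-terms: -8, 50, -10, -20  ⇒  Σ = 12
Area = |Σ|/2 = 6.
Net area = 448.5 − 6 = 442.5.

442.5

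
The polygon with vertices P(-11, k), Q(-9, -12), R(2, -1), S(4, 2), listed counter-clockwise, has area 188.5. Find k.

Write out the shoelace sum; only the two edges meeting at P involve k:
2·Area = [(4·k − (-11)·2) + ((-11)·(-12) − (-9)·k)] + 41
       = 13·k + 195 = 377
⇒ k = 14.

14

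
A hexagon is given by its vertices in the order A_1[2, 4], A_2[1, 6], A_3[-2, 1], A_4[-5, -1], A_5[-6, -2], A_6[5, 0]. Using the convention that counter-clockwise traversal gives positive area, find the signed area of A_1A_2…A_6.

Apply Gauss's area formula: 2A = Σ (x_i·y_{i+1} − x_{i+1}·y_i), indices taken mod 6.
A_1→A_2: (2)(6) − (1)(4) = 8
A_2→A_3: (1)(1) − (-2)(6) = 13
A_3→A_4: (-2)(-1) − (-5)(1) = 7
A_4→A_5: (-5)(-2) − (-6)(-1) = 4
A_5→A_6: (-6)(0) − (5)(-2) = 10
A_6→A_1: (5)(4) − (2)(0) = 20
Σ = 62
Signed area = Σ/2 = 31 (positive ⇒ counter-clockwise traversal).

31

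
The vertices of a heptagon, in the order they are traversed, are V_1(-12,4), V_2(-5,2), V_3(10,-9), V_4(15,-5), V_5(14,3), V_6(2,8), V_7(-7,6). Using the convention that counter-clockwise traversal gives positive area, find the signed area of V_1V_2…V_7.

Apply the surveyor's formula: 2A = Σ (x_i·y_{i+1} − x_{i+1}·y_i), indices taken mod 7.
Σ = (-4) + (25) + (85) + (115) + (106) + (68) + (44) = 439
Signed area = Σ/2 = 219.5 (positive ⇒ counter-clockwise traversal).

219.5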